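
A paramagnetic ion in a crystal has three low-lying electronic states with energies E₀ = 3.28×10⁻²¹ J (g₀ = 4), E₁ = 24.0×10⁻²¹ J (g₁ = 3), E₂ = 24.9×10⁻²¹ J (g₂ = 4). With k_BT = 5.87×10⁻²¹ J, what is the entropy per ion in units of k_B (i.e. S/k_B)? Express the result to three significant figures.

Eᵢ/kT = 0.55877, 4.0886, 4.2419.
Z = Σ gᵢe^(−Eᵢ/kT) = 4·e^(−0.55877) + 3·e^(−4.0886) + 4·e^(−4.2419) = 2.2876 + 0.050288 + 0.057521 = 2.3954.
⟨E⟩ = Σ EᵢPᵢ = 4.2342 ×10⁻²¹ J.
S/k_B = ln Z + ⟨E⟩/kT = ln(2.3954) + 4.2342/5.87 = 0.87355 + 0.72133 = 1.59.

1.59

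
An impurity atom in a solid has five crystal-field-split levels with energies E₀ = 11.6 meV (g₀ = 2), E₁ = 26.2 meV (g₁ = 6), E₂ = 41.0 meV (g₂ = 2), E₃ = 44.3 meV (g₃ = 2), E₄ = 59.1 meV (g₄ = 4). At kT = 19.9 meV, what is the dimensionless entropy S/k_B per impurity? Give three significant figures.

2.51

Eᵢ/kT = 0.58291, 1.3166, 2.0603, 2.2261, 2.9698.
Z = Σ gᵢe^(−Eᵢ/kT) = 2·e^(−0.58291) + 6·e^(−1.3166) + 2·e^(−2.0603) + 2·e^(−2.2261) + 4·e^(−2.9698) = 1.1165 + 1.6083 + 0.25483 + 0.21590 + 0.20525 = 3.4008.
⟨E⟩ = Σ EᵢPᵢ = 25.650 meV.
S/k_B = ln Z + ⟨E⟩/kT = ln(3.4008) + 25.650/19.9 = 1.2240 + 1.2889 = 2.51.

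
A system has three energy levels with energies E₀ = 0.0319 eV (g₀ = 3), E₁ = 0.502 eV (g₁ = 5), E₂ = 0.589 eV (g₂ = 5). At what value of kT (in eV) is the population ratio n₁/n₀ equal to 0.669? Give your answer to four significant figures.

n₁/n₀ = (g₁/g₀) exp[−(E₁−E₀)/kT] = 0.669.
⇒ (E₁−E₀)/kT = ln((5/3)/0.669) = ln(2.49128) = 0.912797.
kT = 0.4701 eV / 0.912797 = 0.5150 eV.

0.5150 eV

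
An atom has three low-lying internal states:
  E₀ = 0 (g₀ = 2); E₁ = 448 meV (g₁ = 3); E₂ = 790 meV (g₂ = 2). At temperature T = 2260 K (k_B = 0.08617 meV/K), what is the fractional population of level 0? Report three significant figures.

k_BT = 0.08617 × 2260 K = 194.74 meV.
Eᵢ/kT = 0, 2.3005, 4.0567.
Z = Σ gᵢe^(−Eᵢ/kT) = 2·e^(−0) + 3·e^(−2.3005) + 2·e^(−4.0567) = 2.0000 + 0.30063 + 0.034612 = 2.3352.
P₀ = g₀ e^(−E₀/kT) / Z = 2.0000/2.3352 = 0.856.

0.856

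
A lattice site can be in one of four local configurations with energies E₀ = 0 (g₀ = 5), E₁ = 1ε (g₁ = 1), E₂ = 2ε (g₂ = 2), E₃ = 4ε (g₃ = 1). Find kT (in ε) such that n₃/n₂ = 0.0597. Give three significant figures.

n₃/n₂ = (g₃/g₂) exp[−(E₃−E₂)/kT] = 0.0597.
⇒ (E₃−E₂)/kT = ln((1/2)/0.0597) = ln(8.3752) = 2.1253.
kT = 2ε / 2.1253 = 0.941 ε.

0.941 ε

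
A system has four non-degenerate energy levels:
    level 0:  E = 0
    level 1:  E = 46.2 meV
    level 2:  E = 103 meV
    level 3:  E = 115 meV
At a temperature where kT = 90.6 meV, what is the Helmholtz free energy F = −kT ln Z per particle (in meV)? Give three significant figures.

Eᵢ/kT = 0, 0.50993, 1.1369, 1.2693.
Z = Σ e^(−Eᵢ/kT) = e^(−0) + e^(−0.50993) + e^(−1.1369) + e^(−1.2693) = 1.0000 + 0.60054 + 0.32081 + 0.28103 = 2.2024.
F = −kT ln Z = −90.6 × ln(2.2024) = −90.6 × 0.78955 = -71.5 meV.

-71.5 meV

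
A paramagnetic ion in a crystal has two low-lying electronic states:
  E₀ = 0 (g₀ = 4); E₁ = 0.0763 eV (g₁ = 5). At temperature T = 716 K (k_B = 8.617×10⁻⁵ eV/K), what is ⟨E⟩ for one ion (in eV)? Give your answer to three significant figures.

k_BT = 8.617×10⁻⁵ × 716 K = 0.061698 eV.
Eᵢ/kT = 0, 1.2367.
Z = Σ gᵢe^(−Eᵢ/kT) = 4·e^(−0) + 5·e^(−1.2367) = 4.0000 + 1.4517 = 5.4517.
⟨E⟩ = Σ Eᵢ gᵢe^(−Eᵢ/kT) / Z = (0·4.0000 + 0.0763·1.4517) / 5.4517 = 0.0203 eV.

0.0203 eV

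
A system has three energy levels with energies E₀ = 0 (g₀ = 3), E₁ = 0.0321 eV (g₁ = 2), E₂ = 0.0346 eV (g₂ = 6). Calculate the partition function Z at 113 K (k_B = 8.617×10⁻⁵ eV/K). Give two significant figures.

Z = 3.2

k_BT = 8.617×10⁻⁵ × 113 K = 0.009737 eV.
Eᵢ/kT = 0, 3.297, 3.553.
Z = Σ gᵢe^(−Eᵢ/kT) = 3·e^(−0) + 2·e^(−3.297) + 6·e^(−3.553) = 3.000 + 0.07399 + 0.1718 = 3.246.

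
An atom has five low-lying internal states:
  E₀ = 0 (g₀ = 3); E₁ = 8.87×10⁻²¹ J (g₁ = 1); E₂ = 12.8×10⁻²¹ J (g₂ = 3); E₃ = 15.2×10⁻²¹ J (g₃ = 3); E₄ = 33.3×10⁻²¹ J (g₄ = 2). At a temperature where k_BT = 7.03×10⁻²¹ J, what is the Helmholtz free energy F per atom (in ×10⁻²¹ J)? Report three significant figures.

Eᵢ/kT = 0, 1.2617, 1.8208, 2.1622, 4.7368.
Z = Σ gᵢe^(−Eᵢ/kT) = 3·e^(−0) + 1·e^(−1.2617) + 3·e^(−1.8208) + 3·e^(−2.1622) + 2·e^(−4.7368) = 3.0000 + 0.28317 + 0.48569 + 0.34522 + 0.017533 = 4.1316.
F = −kT ln Z = −7.03 × ln(4.1316) = −7.03 × 1.4187 = -9.97 ×10⁻²¹ J.

-9.97 ×10⁻²¹ J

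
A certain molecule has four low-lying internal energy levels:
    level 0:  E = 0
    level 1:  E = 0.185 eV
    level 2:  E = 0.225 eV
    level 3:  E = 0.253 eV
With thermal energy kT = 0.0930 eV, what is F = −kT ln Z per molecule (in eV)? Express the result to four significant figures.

Eᵢ/kT = 0, 1.98925, 2.41935, 2.72043.
Z = Σ e^(−Eᵢ/kT) = e^(−0) + e^(−1.98925) + e^(−2.41935) + e^(−2.72043) = 1.00000 + 0.136798 + 0.0889794 + 0.0658464 = 1.29162.
F = −kT ln Z = −0.0930 × ln(1.29162) = −0.0930 × 0.255897 = -0.02380 eV.

-0.02380 eV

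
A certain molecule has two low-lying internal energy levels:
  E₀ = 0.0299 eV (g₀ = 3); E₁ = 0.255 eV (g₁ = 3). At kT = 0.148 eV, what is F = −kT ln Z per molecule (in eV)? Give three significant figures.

-0.162 eV

Eᵢ/kT = 0.20203, 1.7230.
Z = Σ gᵢe^(−Eᵢ/kT) = 3·e^(−0.20203) + 3·e^(−1.7230) = 2.4512 + 0.53559 = 2.9868.
F = −kT ln Z = −0.148 × ln(2.9868) = −0.148 × 1.0942 = -0.162 eV.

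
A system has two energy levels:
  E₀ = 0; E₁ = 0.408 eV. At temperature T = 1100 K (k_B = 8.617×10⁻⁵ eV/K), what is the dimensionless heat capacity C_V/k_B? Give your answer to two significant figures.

0.24

k_BT = 8.617×10⁻⁵ × 1100 K = 0.09479 eV.
Eᵢ/kT = 0, 4.304.
Z = Σ e^(−Eᵢ/kT) = e^(−0) + e^(−4.304) = 1.000 + 0.01351 = 1.014.
⟨E⟩ = 0.005436 eV, ⟨E²⟩ = 0.002218 eV².
C_V/k_B = (⟨E²⟩ − ⟨E⟩²)/(kT)² = (0.002218 − 0.00002955)/0.008985 = 0.24.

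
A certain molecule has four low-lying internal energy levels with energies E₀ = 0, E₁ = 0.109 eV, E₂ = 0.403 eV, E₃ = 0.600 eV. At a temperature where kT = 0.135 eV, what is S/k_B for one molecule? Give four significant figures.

Eᵢ/kT = 0, 0.807407, 2.98519, 4.44444.
Z = Σ e^(−Eᵢ/kT) = e^(−0) + e^(−0.807407) + e^(−2.98519) + e^(−4.44444) = 1.00000 + 0.446013 + 0.0505299 + 0.0117437 = 1.50829.
⟨E⟩ = Σ EᵢPᵢ = 0.0504049 eV.
S/k_B = ln Z + ⟨E⟩/kT = ln(1.50829) + 0.0504049/0.135 = 0.410977 + 0.373370 = 0.7843.

0.7843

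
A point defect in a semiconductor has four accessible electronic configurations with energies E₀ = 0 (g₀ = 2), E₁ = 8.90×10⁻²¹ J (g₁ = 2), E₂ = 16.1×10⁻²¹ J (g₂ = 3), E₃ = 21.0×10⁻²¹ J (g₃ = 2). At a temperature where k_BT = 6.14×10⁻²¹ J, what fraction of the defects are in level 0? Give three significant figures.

Eᵢ/kT = 0, 1.4495, 2.6221, 3.4202.
Z = Σ gᵢe^(−Eᵢ/kT) = 2·e^(−0) + 2·e^(−1.4495) + 3·e^(−2.6221) + 2·e^(−3.4202) = 2.0000 + 0.46938 + 0.21795 + 0.065412 = 2.7527.
P₀ = g₀ e^(−E₀/kT) / Z = 2.0000/2.7527 = 0.727.

0.727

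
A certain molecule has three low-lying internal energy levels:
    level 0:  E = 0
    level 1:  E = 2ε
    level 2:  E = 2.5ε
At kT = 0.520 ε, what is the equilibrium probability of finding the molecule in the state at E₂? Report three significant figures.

0.00793

Eᵢ/kT = 0, 3.8462, 4.8077.
Z = Σ e^(−Eᵢ/kT) = e^(−0) + e^(−3.8462) + e^(−4.8077) = 1.0000 + 0.021361 + 0.0081666 = 1.0295.
P₂ = e^(−E₂/kT) / Z = 0.0081666/1.0295 = 0.00793.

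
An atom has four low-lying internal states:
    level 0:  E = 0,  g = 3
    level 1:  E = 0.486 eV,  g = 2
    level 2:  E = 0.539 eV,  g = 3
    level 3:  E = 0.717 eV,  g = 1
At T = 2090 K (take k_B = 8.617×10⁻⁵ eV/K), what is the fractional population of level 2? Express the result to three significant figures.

k_BT = 8.617×10⁻⁵ × 2090 K = 0.18010 eV.
Eᵢ/kT = 0, 2.6985, 2.9928, 3.9811.
Z = Σ gᵢe^(−Eᵢ/kT) = 3·e^(−0) + 2·e^(−2.6985) + 3·e^(−2.9928) + 1·e^(−3.9811) = 3.0000 + 0.13461 + 0.15044 + 0.018665 = 3.3037.
P₂ = g₂ e^(−E₂/kT) / Z = 0.15044/3.3037 = 0.0455.

0.0455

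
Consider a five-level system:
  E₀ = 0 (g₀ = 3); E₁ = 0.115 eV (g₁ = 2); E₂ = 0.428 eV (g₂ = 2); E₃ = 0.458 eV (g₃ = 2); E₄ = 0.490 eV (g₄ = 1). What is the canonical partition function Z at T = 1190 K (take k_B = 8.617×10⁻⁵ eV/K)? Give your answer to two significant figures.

Z = 3.7

k_BT = 8.617×10⁻⁵ × 1190 K = 0.1025 eV.
Eᵢ/kT = 0, 1.122, 4.176, 4.468, 4.780.
Z = Σ gᵢe^(−Eᵢ/kT) = 3·e^(−0) + 2·e^(−1.122) + 2·e^(−4.176) + 2·e^(−4.468) + 1·e^(−4.780) = 3.000 + 0.6513 + 0.03072 + 0.02294 + 0.008396 = 3.713.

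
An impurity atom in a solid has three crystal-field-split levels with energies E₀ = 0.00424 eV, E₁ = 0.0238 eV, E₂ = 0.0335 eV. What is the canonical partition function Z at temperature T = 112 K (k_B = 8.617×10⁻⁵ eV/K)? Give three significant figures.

k_BT = 8.617×10⁻⁵ × 112 K = 0.0096510 eV.
Eᵢ/kT = 0.43933, 2.4661, 3.4711.
Z = Σ e^(−Eᵢ/kT) = e^(−0.43933) + e^(−2.4661) + e^(−3.4711) = 0.64447 + 0.084915 + 0.031083 = 0.76047.

Z = 0.760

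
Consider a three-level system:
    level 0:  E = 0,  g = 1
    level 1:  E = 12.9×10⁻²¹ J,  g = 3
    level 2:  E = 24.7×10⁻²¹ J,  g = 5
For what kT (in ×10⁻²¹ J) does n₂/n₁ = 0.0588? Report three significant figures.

3.53 ×10⁻²¹ J

n₂/n₁ = (g₂/g₁) exp[−(E₂−E₁)/kT] = 0.0588.
⇒ (E₂−E₁)/kT = ln((5/3)/0.0588) = ln(28.345) = 3.3445.
kT = 11.8 ×10⁻²¹ J / 3.3445 = 3.53 ×10⁻²¹ J.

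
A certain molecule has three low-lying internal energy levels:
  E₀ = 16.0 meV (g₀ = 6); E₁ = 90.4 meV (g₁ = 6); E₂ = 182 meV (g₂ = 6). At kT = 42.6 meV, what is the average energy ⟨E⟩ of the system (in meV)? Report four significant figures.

Eᵢ/kT = 0.375587, 2.12207, 4.27230.
Z = Σ gᵢe^(−Eᵢ/kT) = 6·e^(−0.375587) + 6·e^(−2.12207) + 6·e^(−4.27230) = 4.12132 + 0.718701 + 0.0836980 = 4.92372.
⟨E⟩ = Σ Eᵢ gᵢe^(−Eᵢ/kT) / Z = (16.0·4.12132 + 90.4·0.718701 + 182·0.0836980) / 4.92372 = 29.68 meV.

29.68 meV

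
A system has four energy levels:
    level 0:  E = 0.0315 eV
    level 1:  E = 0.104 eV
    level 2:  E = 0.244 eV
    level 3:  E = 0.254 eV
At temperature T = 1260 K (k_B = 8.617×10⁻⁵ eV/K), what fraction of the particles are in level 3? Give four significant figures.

0.07225

k_BT = 8.617×10⁻⁵ × 1260 K = 0.108574 eV.
Eᵢ/kT = 0.290125, 0.957872, 2.24732, 2.33942.
Z = Σ e^(−Eᵢ/kT) = e^(−0.290125) + e^(−0.957872) + e^(−2.24732) + e^(−2.33942) = 0.748170 + 0.383709 + 0.105682 + 0.0963835 = 1.33394.
P₃ = e^(−E₃/kT) / Z = 0.0963835/1.33394 = 0.07225.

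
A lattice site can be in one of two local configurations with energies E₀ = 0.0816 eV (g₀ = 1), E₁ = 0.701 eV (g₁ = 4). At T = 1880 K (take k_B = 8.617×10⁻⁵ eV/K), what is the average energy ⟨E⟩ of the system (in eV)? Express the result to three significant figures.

0.131 eV

k_BT = 8.617×10⁻⁵ × 1880 K = 0.16200 eV.
Eᵢ/kT = 0.50370, 4.3272.
Z = Σ gᵢe^(−Eᵢ/kT) = 1·e^(−0.50370) + 4·e^(−4.3272) = 0.60429 + 0.052818 = 0.65711.
⟨E⟩ = Σ Eᵢ gᵢe^(−Eᵢ/kT) / Z = (0.0816·0.60429 + 0.701·0.052818) / 0.65711 = 0.131 eV.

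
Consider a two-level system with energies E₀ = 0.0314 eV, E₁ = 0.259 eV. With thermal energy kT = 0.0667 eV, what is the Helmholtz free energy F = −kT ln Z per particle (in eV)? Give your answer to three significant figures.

0.0292 eV

Eᵢ/kT = 0.47076, 3.8831.
Z = Σ e^(−Eᵢ/kT) = e^(−0.47076) + e^(−3.8831) = 0.62453 + 0.020587 = 0.64512.
F = −kT ln Z = −0.0667 × ln(0.64512) = −0.0667 × -0.43832 = 0.0292 eV.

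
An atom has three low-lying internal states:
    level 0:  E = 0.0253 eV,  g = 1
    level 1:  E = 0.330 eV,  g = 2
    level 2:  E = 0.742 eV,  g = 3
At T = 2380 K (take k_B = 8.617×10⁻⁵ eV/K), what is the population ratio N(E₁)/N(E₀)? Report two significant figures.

k_BT = 8.617×10⁻⁵ × 2380 K = 0.2051 eV.
n₁/n₀ = (g₁/g₀) exp[−(E₁−E₀)/kT] = (2/1) × exp(−(0.3047 eV)/(0.2051 eV)) = (2/1) × exp(-1.486) = 0.45.

0.45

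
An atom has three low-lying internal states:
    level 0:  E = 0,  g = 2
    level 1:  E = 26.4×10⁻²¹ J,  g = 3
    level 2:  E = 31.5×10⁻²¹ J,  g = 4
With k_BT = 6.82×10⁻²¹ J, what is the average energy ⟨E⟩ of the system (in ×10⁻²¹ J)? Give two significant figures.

1.4 ×10⁻²¹ J

Eᵢ/kT = 0, 3.871, 4.619.
Z = Σ gᵢe^(−Eᵢ/kT) = 2·e^(−0) + 3·e^(−3.871) + 4·e^(−4.619) = 2.000 + 0.06251 + 0.03945 = 2.102.
⟨E⟩ = Σ Eᵢ gᵢe^(−Eᵢ/kT) / Z = (0·2.000 + 26.4·0.06251 + 31.5·0.03945) / 2.102 = 1.4 ×10⁻²¹ J.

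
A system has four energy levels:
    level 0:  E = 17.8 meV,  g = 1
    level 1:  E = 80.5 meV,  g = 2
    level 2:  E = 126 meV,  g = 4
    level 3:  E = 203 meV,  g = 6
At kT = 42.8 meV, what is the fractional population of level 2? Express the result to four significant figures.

0.1716

Eᵢ/kT = 0.415888, 1.88084, 2.94393, 4.74299.
Z = Σ gᵢe^(−Eᵢ/kT) = 1·e^(−0.415888) + 2·e^(−1.88084) + 4·e^(−2.94393) + 6·e^(−4.74299) = 0.659754 + 0.304924 + 0.210633 + 0.0522753 = 1.22759.
P₂ = g₂ e^(−E₂/kT) / Z = 0.210633/1.22759 = 0.1716.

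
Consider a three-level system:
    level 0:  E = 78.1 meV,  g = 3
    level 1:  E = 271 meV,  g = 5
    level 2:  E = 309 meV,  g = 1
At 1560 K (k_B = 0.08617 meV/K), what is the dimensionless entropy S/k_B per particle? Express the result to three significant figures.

1.94

k_BT = 0.08617 × 1560 K = 134.43 meV.
Eᵢ/kT = 0.58097, 2.0159, 2.2986.
Z = Σ gᵢe^(−Eᵢ/kT) = 3·e^(−0.58097) + 5·e^(−2.0159) + 1·e^(−2.2986) = 1.6781 + 0.66600 + 0.10040 = 2.4445.
⟨E⟩ = Σ EᵢPᵢ = 140.14 meV.
S/k_B = ln Z + ⟨E⟩/kT = ln(2.4445) + 140.14/134.43 = 0.89384 + 1.0425 = 1.94.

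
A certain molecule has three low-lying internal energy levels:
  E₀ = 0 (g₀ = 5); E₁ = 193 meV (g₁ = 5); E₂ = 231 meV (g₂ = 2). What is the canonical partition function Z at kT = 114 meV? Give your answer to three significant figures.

Z = 6.18

Eᵢ/kT = 0, 1.6930, 2.0263.
Z = Σ gᵢe^(−Eᵢ/kT) = 5·e^(−0) + 5·e^(−1.6930) + 2·e^(−2.0263) = 5.0000 + 0.91983 + 0.26364 = 6.1835.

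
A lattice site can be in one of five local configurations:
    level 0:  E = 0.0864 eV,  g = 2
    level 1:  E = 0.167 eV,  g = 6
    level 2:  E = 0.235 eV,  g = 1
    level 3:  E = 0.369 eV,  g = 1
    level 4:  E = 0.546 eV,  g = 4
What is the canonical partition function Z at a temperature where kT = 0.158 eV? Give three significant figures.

Eᵢ/kT = 0.54684, 1.0570, 1.4873, 2.3354, 3.4557.
Z = Σ gᵢe^(−Eᵢ/kT) = 2·e^(−0.54684) + 6·e^(−1.0570) + 1·e^(−1.4873) + 1·e^(−2.3354) + 4·e^(−3.4557) = 1.1576 + 2.0850 + 0.22598 + 0.096772 + 0.12626 = 3.6916.

Z = 3.69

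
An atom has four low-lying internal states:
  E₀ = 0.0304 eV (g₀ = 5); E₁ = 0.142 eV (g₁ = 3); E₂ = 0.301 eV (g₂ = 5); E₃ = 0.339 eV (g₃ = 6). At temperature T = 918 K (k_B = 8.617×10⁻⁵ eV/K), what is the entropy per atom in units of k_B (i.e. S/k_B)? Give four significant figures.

k_BT = 8.617×10⁻⁵ × 918 K = 0.0791041 eV.
Eᵢ/kT = 0.384304, 1.79510, 3.80511, 4.28549.
Z = Σ gᵢe^(−Eᵢ/kT) = 5·e^(−0.384304) + 3·e^(−1.79510) + 5·e^(−3.80511) + 6·e^(−4.28549) = 3.40462 + 0.498333 + 0.111284 + 0.0826012 = 4.09684.
⟨E⟩ = Σ EᵢPᵢ = 0.0575473 eV.
S/k_B = ln Z + ⟨E⟩/kT = ln(4.09684) + 0.0575473/0.0791041 = 1.41022 + 0.727488 = 2.138.

2.138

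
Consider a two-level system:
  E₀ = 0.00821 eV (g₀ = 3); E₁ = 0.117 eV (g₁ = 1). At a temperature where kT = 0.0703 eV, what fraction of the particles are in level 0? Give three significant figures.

0.934

Eᵢ/kT = 0.11679, 1.6643.
Z = Σ gᵢe^(−Eᵢ/kT) = 3·e^(−0.11679) + 1·e^(−1.6643) = 2.6693 + 0.18932 = 2.8586.
P₀ = g₀ e^(−E₀/kT) / Z = 2.6693/2.8586 = 0.934.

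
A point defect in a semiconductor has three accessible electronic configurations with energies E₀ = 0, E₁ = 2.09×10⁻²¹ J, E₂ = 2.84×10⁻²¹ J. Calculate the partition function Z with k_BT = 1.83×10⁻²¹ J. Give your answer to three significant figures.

Z = 1.53

Eᵢ/kT = 0, 1.1421, 1.5519.
Z = Σ e^(−Eᵢ/kT) = e^(−0) + e^(−1.1421) + e^(−1.5519) = 1.0000 + 0.31915 + 0.21185 = 1.5310.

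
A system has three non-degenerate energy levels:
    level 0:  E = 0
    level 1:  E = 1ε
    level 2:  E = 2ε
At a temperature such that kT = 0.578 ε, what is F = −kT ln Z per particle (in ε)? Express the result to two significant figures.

Eᵢ/kT = 0, 1.730, 3.460.
Z = Σ e^(−Eᵢ/kT) = e^(−0) + e^(−1.730) + e^(−3.460) = 1.000 + 0.1773 + 0.03143 = 1.209.
F = −kT ln Z = −0.578 × ln(1.209) = −0.578 × 0.1898 = -0.11 ε.

-0.11 ε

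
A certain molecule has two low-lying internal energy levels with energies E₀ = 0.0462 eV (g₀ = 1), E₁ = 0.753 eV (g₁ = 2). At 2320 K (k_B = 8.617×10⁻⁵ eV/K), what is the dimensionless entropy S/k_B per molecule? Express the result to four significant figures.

0.2514

k_BT = 8.617×10⁻⁵ × 2320 K = 0.199914 eV.
Eᵢ/kT = 0.231099, 3.76662.
Z = Σ gᵢe^(−Eᵢ/kT) = 1·e^(−0.231099) + 2·e^(−3.76662) = 0.793661 + 0.0462602 = 0.839921.
⟨E⟩ = Σ EᵢPᵢ = 0.0851283 eV.
S/k_B = ln Z + ⟨E⟩/kT = ln(0.839921) + 0.0851283/0.199914 = -0.174447 + 0.425825 = 0.2514.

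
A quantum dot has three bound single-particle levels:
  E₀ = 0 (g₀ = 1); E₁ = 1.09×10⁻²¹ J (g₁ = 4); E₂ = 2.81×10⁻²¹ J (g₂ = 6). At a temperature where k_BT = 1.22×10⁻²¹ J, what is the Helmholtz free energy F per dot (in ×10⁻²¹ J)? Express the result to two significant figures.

Eᵢ/kT = 0, 0.8934, 2.303.
Z = Σ gᵢe^(−Eᵢ/kT) = 1·e^(−0) + 4·e^(−0.8934) + 6·e^(−2.303) = 1.000 + 1.637 + 0.5998 = 3.237.
F = −kT ln Z = −1.22 × ln(3.237) = −1.22 × 1.175 = -1.4 ×10⁻²¹ J.

-1.4 ×10⁻²¹ J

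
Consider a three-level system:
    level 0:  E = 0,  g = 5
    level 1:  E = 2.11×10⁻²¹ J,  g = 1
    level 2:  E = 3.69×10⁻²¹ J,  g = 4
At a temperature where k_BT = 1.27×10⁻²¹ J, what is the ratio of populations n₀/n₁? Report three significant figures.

n₀/n₁ = (g₀/g₁) exp[−(E₀−E₁)/kT] = (5/1) × exp(−(-2.11 ×10⁻²¹ J)/(1.27 ×10⁻²¹ J)) = (5/1) × exp(1.6614) = 26.3.

26.3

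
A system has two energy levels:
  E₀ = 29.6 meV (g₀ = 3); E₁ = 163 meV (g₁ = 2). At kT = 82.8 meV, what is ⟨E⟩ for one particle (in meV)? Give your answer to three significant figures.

Eᵢ/kT = 0.35749, 1.9686.
Z = Σ gᵢe^(−Eᵢ/kT) = 3·e^(−0.35749) + 2·e^(−1.9686) = 2.0983 + 0.27930 = 2.3776.
⟨E⟩ = Σ Eᵢ gᵢe^(−Eᵢ/kT) / Z = (29.6·2.0983 + 163·0.27930) / 2.3776 = 45.3 meV.

45.3 meV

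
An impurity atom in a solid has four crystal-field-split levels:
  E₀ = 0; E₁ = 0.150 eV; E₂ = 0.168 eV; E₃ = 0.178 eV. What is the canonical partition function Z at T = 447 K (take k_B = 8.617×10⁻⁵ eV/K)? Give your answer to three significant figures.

k_BT = 8.617×10⁻⁵ × 447 K = 0.038518 eV.
Eᵢ/kT = 0, 3.8943, 4.3616, 4.6212.
Z = Σ e^(−Eᵢ/kT) = e^(−0) + e^(−3.8943) + e^(−4.3616) + e^(−4.6212) = 1.0000 + 0.020358 + 0.012758 + 0.0098410 = 1.0430.

Z = 1.04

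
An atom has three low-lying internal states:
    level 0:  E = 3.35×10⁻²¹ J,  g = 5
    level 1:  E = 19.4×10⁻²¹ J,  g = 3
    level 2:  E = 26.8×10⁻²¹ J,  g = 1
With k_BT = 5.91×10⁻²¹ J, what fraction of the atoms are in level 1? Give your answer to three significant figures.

Eᵢ/kT = 0.56684, 3.2826, 4.5347.
Z = Σ gᵢe^(−Eᵢ/kT) = 5·e^(−0.56684) + 3·e^(−3.2826) + 1·e^(−4.5347) = 2.8366 + 0.11259 + 0.010730 = 2.9599.
P₁ = g₁ e^(−E₁/kT) / Z = 0.11259/2.9599 = 0.0380.

0.0380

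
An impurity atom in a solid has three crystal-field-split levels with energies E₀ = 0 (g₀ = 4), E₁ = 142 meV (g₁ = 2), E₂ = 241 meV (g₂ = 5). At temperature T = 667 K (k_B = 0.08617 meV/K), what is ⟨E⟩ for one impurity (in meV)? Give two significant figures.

k_BT = 0.08617 × 667 K = 57.48 meV.
Eᵢ/kT = 0, 2.470, 4.193.
Z = Σ gᵢe^(−Eᵢ/kT) = 4·e^(−0) + 2·e^(−2.470) + 5·e^(−4.193) = 4.000 + 0.1692 + 0.07550 = 4.245.
⟨E⟩ = Σ Eᵢ gᵢe^(−Eᵢ/kT) / Z = (0·4.000 + 142·0.1692 + 241·0.07550) / 4.245 = 9.9 meV.

9.9 meV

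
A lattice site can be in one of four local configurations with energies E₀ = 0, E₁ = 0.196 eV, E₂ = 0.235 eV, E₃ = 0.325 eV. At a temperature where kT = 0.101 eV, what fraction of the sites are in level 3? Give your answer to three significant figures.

0.0313

Eᵢ/kT = 0, 1.9406, 2.3267, 3.2178.
Z = Σ e^(−Eᵢ/kT) = e^(−0) + e^(−1.9406) + e^(−2.3267) + e^(−3.2178) = 1.0000 + 0.14362 + 0.097617 + 0.040043 = 1.2813.
P₃ = e^(−E₃/kT) / Z = 0.040043/1.2813 = 0.0313.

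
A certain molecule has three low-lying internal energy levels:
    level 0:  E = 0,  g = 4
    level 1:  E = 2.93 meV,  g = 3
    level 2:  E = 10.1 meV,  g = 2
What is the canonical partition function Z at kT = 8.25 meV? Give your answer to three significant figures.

Z = 6.69

Eᵢ/kT = 0, 0.35515, 1.2242.
Z = Σ gᵢe^(−Eᵢ/kT) = 4·e^(−0) + 3·e^(−0.35515) + 2·e^(−1.2242) = 4.0000 + 2.1032 + 0.58799 = 6.6912.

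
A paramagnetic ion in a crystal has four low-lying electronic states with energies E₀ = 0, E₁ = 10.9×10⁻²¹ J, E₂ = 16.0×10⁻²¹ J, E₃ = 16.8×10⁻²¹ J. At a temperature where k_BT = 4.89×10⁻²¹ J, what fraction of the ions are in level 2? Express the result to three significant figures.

0.0322

Eᵢ/kT = 0, 2.2290, 3.2720, 3.4356.
Z = Σ e^(−Eᵢ/kT) = e^(−0) + e^(−2.2290) + e^(−3.2720) + e^(−3.4356) = 1.0000 + 0.10764 + 0.037930 + 0.032206 = 1.1778.
P₂ = e^(−E₂/kT) / Z = 0.037930/1.1778 = 0.0322.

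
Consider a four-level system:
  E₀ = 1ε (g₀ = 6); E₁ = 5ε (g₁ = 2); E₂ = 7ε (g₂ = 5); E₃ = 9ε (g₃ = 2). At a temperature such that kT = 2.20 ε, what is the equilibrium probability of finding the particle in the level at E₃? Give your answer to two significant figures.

0.0079

Eᵢ/kT = 0.4545, 2.273, 3.182, 4.091.
Z = Σ gᵢe^(−Eᵢ/kT) = 6·e^(−0.4545) + 2·e^(−2.273) + 5·e^(−3.182) + 2·e^(−4.091) = 3.809 + 0.2060 + 0.2075 + 0.03345 = 4.256.
P₃ = g₃ e^(−E₃/kT) / Z = 0.03345/4.256 = 0.0079.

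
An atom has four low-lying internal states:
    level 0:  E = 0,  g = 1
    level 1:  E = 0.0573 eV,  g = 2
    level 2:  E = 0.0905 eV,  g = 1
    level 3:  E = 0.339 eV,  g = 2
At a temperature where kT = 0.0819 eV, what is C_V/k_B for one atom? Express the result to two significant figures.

Eᵢ/kT = 0, 0.6996, 1.105, 4.139.
Z = Σ gᵢe^(−Eᵢ/kT) = 1·e^(−0) + 2·e^(−0.6996) + 1·e^(−1.105) + 2·e^(−4.139) = 1.000 + 0.9936 + 0.3312 + 0.03188 = 2.357.
⟨E⟩ = 0.04146 eV, ⟨E²⟩ = 0.004089 eV².
C_V/k_B = (⟨E²⟩ − ⟨E⟩²)/(kT)² = (0.004089 − 0.001719)/0.006708 = 0.35.

0.35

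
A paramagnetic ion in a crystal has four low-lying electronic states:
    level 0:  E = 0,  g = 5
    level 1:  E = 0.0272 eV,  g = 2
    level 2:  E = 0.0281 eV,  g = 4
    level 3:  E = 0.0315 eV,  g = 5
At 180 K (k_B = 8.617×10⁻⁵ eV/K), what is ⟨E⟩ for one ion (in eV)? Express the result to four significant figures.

0.007279 eV

k_BT = 8.617×10⁻⁵ × 180 K = 0.0155106 eV.
Eᵢ/kT = 0, 1.75364, 1.81166, 2.03087.
Z = Σ gᵢe^(−Eᵢ/kT) = 5·e^(−0) + 2·e^(−1.75364) + 4·e^(−1.81166) + 5·e^(−2.03087) = 5.00000 + 0.346285 + 0.653531 + 0.656107 = 6.65592.
⟨E⟩ = Σ Eᵢ gᵢe^(−Eᵢ/kT) / Z = (0·5.00000 + 0.0272·0.346285 + 0.0281·0.653531 + 0.0315·0.656107) / 6.65592 = 0.007279 eV.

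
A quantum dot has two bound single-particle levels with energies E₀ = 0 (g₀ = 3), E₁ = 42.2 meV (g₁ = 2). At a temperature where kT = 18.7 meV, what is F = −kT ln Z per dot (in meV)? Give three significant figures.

Eᵢ/kT = 0, 2.2567.
Z = Σ gᵢe^(−Eᵢ/kT) = 3·e^(−0) + 2·e^(−2.2567) = 3.0000 + 0.20939 = 3.2094.
F = −kT ln Z = −18.7 × ln(3.2094) = −18.7 × 1.1661 = -21.8 meV.

-21.8 meV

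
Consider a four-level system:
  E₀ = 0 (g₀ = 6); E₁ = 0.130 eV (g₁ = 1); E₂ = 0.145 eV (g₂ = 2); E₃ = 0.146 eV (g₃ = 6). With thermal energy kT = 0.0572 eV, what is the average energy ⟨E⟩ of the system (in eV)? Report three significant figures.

Eᵢ/kT = 0, 2.2727, 2.5350, 2.5524.
Z = Σ gᵢe^(−Eᵢ/kT) = 6·e^(−0) + 1·e^(−2.2727) + 2·e^(−2.5350) + 6·e^(−2.5524) = 6.0000 + 0.10303 + 0.15852 + 0.46737 = 6.7289.
⟨E⟩ = Σ Eᵢ gᵢe^(−Eᵢ/kT) / Z = (0·6.0000 + 0.130·0.10303 + 0.145·0.15852 + 0.146·0.46737) / 6.7289 = 0.0155 eV.

0.0155 eV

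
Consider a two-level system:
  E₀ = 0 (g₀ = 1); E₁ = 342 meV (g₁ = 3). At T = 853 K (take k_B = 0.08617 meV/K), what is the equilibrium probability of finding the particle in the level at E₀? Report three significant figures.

k_BT = 0.08617 × 853 K = 73.503 meV.
Eᵢ/kT = 0, 4.6529.
Z = Σ gᵢe^(−Eᵢ/kT) = 1·e^(−0) + 3·e^(−4.6529) = 1.0000 + 0.028602 = 1.0286.
P₀ = g₀ e^(−E₀/kT) / Z = 1.0000/1.0286 = 0.972.

0.972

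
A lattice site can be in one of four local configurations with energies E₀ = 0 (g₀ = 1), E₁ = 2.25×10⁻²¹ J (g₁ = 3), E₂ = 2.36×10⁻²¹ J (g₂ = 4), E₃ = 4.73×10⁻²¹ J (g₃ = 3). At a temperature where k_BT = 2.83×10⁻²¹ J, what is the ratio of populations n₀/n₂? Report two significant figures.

n₀/n₂ = (g₀/g₂) exp[−(E₀−E₂)/kT] = (1/4) × exp(−(-2.36 ×10⁻²¹ J)/(2.83 ×10⁻²¹ J)) = (1/4) × exp(0.8339) = 0.58.

0.58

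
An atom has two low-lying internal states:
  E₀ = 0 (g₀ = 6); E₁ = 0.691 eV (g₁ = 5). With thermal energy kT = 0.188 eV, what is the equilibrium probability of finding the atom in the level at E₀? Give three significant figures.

Eᵢ/kT = 0, 3.6755.
Z = Σ gᵢe^(−Eᵢ/kT) = 6·e^(−0) + 5·e^(−3.6755) = 6.0000 + 0.12668 = 6.1267.
P₀ = g₀ e^(−E₀/kT) / Z = 6.0000/6.1267 = 0.979.

0.979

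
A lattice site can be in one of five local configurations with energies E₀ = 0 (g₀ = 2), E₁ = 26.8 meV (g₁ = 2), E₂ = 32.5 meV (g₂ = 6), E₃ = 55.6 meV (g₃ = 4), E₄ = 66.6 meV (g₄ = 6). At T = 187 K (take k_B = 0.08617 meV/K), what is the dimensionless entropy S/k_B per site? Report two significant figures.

k_BT = 0.08617 × 187 K = 16.11 meV.
Eᵢ/kT = 0, 1.664, 2.017, 3.451, 4.134.
Z = Σ gᵢe^(−Eᵢ/kT) = 2·e^(−0) + 2·e^(−1.664) + 6·e^(−2.017) + 4·e^(−3.451) + 6·e^(−4.134) = 2.000 + 0.3788 + 0.7983 + 0.1269 + 0.09611 = 3.400.
⟨E⟩ = Σ EᵢPᵢ = 14.57 meV.
S/k_B = ln Z + ⟨E⟩/kT = ln(3.400) + 14.57/16.11 = 1.224 + 0.9044 = 2.1.

2.1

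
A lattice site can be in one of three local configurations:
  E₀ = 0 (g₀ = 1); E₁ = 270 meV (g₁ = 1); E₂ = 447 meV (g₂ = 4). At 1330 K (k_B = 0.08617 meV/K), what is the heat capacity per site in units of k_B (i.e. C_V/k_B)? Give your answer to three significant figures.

k_BT = 0.08617 × 1330 K = 114.61 meV.
Eᵢ/kT = 0, 2.3558, 3.9002.
Z = Σ gᵢe^(−Eᵢ/kT) = 1·e^(−0) + 1·e^(−2.3558) + 4·e^(−3.9002) = 1.0000 + 0.094818 + 0.080951 = 1.1758.
⟨E⟩ = 52.548 meV, ⟨E²⟩ = 19635 meV².
C_V/k_B = (⟨E²⟩ − ⟨E⟩²)/(kT)² = (19635 − 2761.3)/13135 = 1.28.

1.28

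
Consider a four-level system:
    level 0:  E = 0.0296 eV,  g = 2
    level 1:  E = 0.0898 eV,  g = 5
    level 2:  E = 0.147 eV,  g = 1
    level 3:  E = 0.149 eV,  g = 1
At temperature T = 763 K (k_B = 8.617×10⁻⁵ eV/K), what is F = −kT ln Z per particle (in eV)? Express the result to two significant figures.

-0.067 eV

k_BT = 8.617×10⁻⁵ × 763 K = 0.06575 eV.
Eᵢ/kT = 0.4502, 1.366, 2.236, 2.266.
Z = Σ gᵢe^(−Eᵢ/kT) = 2·e^(−0.4502) + 5·e^(−1.366) + 1·e^(−2.236) + 1·e^(−2.266) = 1.275 + 1.276 + 0.1069 + 0.1037 = 2.762.
F = −kT ln Z = −0.06575 × ln(2.762) = −0.06575 × 1.016 = -0.067 eV.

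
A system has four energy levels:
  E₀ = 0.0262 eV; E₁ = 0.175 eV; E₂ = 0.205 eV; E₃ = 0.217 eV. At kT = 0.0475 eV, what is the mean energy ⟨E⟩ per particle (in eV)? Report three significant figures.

Eᵢ/kT = 0.55158, 3.6842, 4.3158, 4.5684.
Z = Σ e^(−Eᵢ/kT) = e^(−0.55158) + e^(−3.6842) + e^(−4.3158) + e^(−4.5684) = 0.57604 + 0.025117 + 0.013356 + 0.010375 = 0.62489.
⟨E⟩ = Σ Eᵢ e^(−Eᵢ/kT) / Z = (0.0262·0.57604 + 0.175·0.025117 + 0.205·0.013356 + 0.217·0.010375) / 0.62489 = 0.0392 eV.

0.0392 eV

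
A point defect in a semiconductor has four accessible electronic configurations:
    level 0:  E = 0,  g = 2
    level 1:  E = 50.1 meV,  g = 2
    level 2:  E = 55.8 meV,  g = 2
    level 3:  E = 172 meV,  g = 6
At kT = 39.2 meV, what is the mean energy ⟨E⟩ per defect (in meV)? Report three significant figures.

21.7 meV

Eᵢ/kT = 0, 1.2781, 1.4235, 4.3878.
Z = Σ gᵢe^(−Eᵢ/kT) = 2·e^(−0) + 2·e^(−1.2781) + 2·e^(−1.4235) + 6·e^(−4.3878) = 2.0000 + 0.55713 + 0.48174 + 0.074568 = 3.1134.
⟨E⟩ = Σ Eᵢ gᵢe^(−Eᵢ/kT) / Z = (0·2.0000 + 50.1·0.55713 + 55.8·0.48174 + 172·0.074568) / 3.1134 = 21.7 meV.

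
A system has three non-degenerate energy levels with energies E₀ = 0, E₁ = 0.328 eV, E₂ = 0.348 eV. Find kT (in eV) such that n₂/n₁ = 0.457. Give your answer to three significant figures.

n₂/n₁ = exp[−(E₂−E₁)/kT] = 0.457.
⇒ (E₂−E₁)/kT = ln(1/0.457) = ln(2.1882) = 0.78308.
kT = 0.020 eV / 0.78308 = 0.0255 eV.

0.0255 eV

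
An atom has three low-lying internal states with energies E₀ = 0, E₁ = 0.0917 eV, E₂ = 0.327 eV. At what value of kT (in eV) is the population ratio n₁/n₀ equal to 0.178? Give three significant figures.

n₁/n₀ = exp[−(E₁−E₀)/kT] = 0.178.
⇒ (E₁−E₀)/kT = ln(1/0.178) = ln(5.6180) = 1.7260.
kT = 0.0917 eV / 1.7260 = 0.0531 eV.

0.0531 eV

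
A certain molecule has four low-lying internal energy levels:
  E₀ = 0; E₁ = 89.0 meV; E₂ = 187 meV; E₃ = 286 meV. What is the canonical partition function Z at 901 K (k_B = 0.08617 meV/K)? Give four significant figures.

Z = 1.433

k_BT = 0.08617 × 901 K = 77.6392 meV.
Eᵢ/kT = 0, 1.14633, 2.40858, 3.68371.
Z = Σ e^(−Eᵢ/kT) = e^(−0) + e^(−1.14633) + e^(−2.40858) + e^(−3.68371) = 1.00000 + 0.317801 + 0.0899429 + 0.0251296 = 1.43287.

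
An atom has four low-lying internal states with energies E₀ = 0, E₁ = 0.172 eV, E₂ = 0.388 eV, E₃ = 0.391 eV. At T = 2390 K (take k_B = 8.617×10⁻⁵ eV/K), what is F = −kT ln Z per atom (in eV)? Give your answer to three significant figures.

-0.114 eV

k_BT = 8.617×10⁻⁵ × 2390 K = 0.20595 eV.
Eᵢ/kT = 0, 0.83515, 1.8840, 1.8985.
Z = Σ e^(−Eᵢ/kT) = e^(−0) + e^(−0.83515) + e^(−1.8840) + e^(−1.8985) = 1.0000 + 0.43381 + 0.15198 + 0.14979 = 1.7356.
F = −kT ln Z = −0.20595 × ln(1.7356) = −0.20595 × 0.55135 = -0.114 eV.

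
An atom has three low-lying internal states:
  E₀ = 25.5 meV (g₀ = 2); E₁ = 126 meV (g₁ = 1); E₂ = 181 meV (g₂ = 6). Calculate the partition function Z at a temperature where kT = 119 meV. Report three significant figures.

Eᵢ/kT = 0.21429, 1.0588, 1.5210.
Z = Σ gᵢe^(−Eᵢ/kT) = 2·e^(−0.21429) + 1·e^(−1.0588) + 6·e^(−1.5210) = 1.6142 + 0.34687 + 1.3110 = 3.2721.

Z = 3.27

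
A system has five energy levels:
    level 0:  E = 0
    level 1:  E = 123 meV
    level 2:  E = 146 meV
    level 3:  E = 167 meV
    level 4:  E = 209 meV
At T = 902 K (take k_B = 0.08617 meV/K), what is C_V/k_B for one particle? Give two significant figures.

0.89

k_BT = 0.08617 × 902 K = 77.73 meV.
Eᵢ/kT = 0, 1.582, 1.878, 2.148, 2.689.
Z = Σ e^(−Eᵢ/kT) = e^(−0) + e^(−1.582) + e^(−1.878) + e^(−2.148) + e^(−2.689) = 1.000 + 0.2056 + 0.1529 + 0.1167 + 0.06795 = 1.543.
⟨E⟩ = 52.69 meV, ⟨E²⟩ = 8161 meV².
C_V/k_B = (⟨E²⟩ − ⟨E⟩²)/(kT)² = (8161 − 2776)/6042 = 0.89.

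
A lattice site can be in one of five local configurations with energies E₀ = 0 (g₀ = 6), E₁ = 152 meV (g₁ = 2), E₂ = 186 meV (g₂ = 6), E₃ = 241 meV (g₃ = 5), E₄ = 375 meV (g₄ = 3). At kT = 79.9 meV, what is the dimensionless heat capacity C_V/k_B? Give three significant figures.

Eᵢ/kT = 0, 1.9024, 2.3279, 3.0163, 4.6934.
Z = Σ gᵢe^(−Eᵢ/kT) = 6·e^(−0) + 2·e^(−1.9024) + 6·e^(−2.3279) + 5·e^(−3.0163) + 3·e^(−4.6934) = 6.0000 + 0.29842 + 0.58500 + 0.24491 + 0.027467 = 7.1558.
⟨E⟩ = 31.232 meV, ⟨E²⟩ = 6319.4 meV².
C_V/k_B = (⟨E²⟩ − ⟨E⟩²)/(kT)² = (6319.4 − 975.44)/6384.0 = 0.837.

0.837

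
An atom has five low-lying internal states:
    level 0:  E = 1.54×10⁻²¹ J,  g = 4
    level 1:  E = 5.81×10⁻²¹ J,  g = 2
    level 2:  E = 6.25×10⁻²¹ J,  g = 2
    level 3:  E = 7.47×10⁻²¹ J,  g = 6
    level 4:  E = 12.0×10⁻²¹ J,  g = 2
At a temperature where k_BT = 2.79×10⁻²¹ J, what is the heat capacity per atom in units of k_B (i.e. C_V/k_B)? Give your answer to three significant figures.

0.784

Eᵢ/kT = 0.55197, 2.0824, 2.2401, 2.6774, 4.3011.
Z = Σ gᵢe^(−Eᵢ/kT) = 4·e^(−0.55197) + 2·e^(−2.0824) + 2·e^(−2.2401) + 6·e^(−2.6774) + 2·e^(−4.3011) = 2.3033 + 0.24926 + 0.21290 + 0.41245 + 0.027107 = 3.2050.
⟨E⟩ = 3.0366, ⟨E²⟩ = 15.323.
C_V/k_B = (⟨E²⟩ − ⟨E⟩²)/(kT)² = (15.323 − 9.2209)/7.7841 = 0.784.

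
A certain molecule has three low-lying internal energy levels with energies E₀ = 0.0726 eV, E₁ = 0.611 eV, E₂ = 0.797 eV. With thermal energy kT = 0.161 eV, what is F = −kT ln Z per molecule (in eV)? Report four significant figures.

0.06530 eV

Eᵢ/kT = 0.450932, 3.79503, 4.95031.
Z = Σ e^(−Eᵢ/kT) = e^(−0.450932) + e^(−3.79503) + e^(−4.95031) = 0.637034 + 0.0224822 + 0.00708121 = 0.666597.
F = −kT ln Z = −0.161 × ln(0.666597) = −0.161 × -0.405570 = 0.06530 eV.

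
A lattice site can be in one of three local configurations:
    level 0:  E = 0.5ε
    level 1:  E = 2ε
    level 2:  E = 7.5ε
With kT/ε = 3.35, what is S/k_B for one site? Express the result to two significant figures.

0.88

Eᵢ/kT = 0.1493, 0.5970, 2.239.
Z = Σ e^(−Eᵢ/kT) = e^(−0.1493) + e^(−0.5970) + e^(−2.239) = 0.8613 + 0.5505 + 0.1066 = 1.518.
⟨E⟩ = Σ EᵢPᵢ = 1.536 ε.
S/k_B = ln Z + ⟨E⟩/kT = ln(1.518) + 1.536/3.35 = 0.4174 + 0.4585 = 0.88.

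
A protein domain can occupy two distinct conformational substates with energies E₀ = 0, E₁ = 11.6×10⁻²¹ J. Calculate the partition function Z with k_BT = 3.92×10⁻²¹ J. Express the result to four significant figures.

Eᵢ/kT = 0, 2.95918.
Z = Σ e^(−Eᵢ/kT) = e^(−0) + e^(−2.95918) = 1.00000 + 0.0518614 = 1.05186.

Z = 1.052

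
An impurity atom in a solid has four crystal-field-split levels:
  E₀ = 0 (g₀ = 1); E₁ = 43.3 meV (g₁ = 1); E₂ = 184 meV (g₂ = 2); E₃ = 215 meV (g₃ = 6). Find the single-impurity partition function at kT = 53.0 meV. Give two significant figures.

Eᵢ/kT = 0, 0.8170, 3.472, 4.057.
Z = Σ gᵢe^(−Eᵢ/kT) = 1·e^(−0) + 1·e^(−0.8170) + 2·e^(−3.472) + 6·e^(−4.057) = 1.000 + 0.4418 + 0.06211 + 0.1038 = 1.608.

Z = 1.6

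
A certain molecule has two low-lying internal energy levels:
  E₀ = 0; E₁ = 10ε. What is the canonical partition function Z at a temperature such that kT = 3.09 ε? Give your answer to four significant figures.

Z = 1.039

Eᵢ/kT = 0, 3.23625.
Z = Σ e^(−Eᵢ/kT) = e^(−0) + e^(−3.23625) = 1.00000 + 0.0393110 = 1.03931.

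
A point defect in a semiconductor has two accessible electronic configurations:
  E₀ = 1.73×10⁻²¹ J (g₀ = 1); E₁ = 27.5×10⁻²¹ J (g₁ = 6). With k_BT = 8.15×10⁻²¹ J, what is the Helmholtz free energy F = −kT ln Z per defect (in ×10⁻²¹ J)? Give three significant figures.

Eᵢ/kT = 0.21227, 3.3742.
Z = Σ gᵢe^(−Eᵢ/kT) = 1·e^(−0.21227) + 6·e^(−3.3742) = 0.80875 + 0.20547 = 1.0142.
F = −kT ln Z = −8.15 × ln(1.0142) = −8.15 × 0.014100 = -0.115 ×10⁻²¹ J.

-0.115 ×10⁻²¹ J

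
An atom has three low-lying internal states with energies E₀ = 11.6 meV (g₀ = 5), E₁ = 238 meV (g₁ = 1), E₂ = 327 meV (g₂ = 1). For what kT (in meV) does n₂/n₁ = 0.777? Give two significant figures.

n₂/n₁ = (g₂/g₁) exp[−(E₂−E₁)/kT] = 0.777.
⇒ (E₂−E₁)/kT = ln((1/1)/0.777) = ln(1.287) = 0.2523.
kT = 89 meV / 0.2523 = 350 meV.

350 meV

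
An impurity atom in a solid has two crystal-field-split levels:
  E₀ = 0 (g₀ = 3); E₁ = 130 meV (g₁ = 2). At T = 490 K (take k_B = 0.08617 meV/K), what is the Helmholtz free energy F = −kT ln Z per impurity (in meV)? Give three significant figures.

k_BT = 0.08617 × 490 K = 42.223 meV.
Eᵢ/kT = 0, 3.0789.
Z = Σ gᵢe^(−Eᵢ/kT) = 3·e^(−0) + 2·e^(−3.0789) = 3.0000 + 0.092020 = 3.0920.
F = −kT ln Z = −42.223 × ln(3.0920) = −42.223 × 1.1288 = -47.7 meV.

-47.7 meV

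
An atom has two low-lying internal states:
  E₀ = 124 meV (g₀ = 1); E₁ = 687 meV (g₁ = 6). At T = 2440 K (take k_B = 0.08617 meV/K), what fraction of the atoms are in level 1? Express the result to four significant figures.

0.2919

k_BT = 0.08617 × 2440 K = 210.255 meV.
Eᵢ/kT = 0.589760, 3.26746.
Z = Σ gᵢe^(−Eᵢ/kT) = 1·e^(−0.589760) + 6·e^(−3.26746) = 0.554460 + 0.228619 = 0.783079.
P₁ = g₁ e^(−E₁/kT) / Z = 0.228619/0.783079 = 0.2919.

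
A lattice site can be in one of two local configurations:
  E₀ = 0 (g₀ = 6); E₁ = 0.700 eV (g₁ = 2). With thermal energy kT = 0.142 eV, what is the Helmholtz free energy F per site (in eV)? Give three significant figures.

-0.255 eV

Eᵢ/kT = 0, 4.9296.
Z = Σ gᵢe^(−Eᵢ/kT) = 6·e^(−0) + 2·e^(−4.9296) = 6.0000 + 0.014459 = 6.0145.
F = −kT ln Z = −0.142 × ln(6.0145) = −0.142 × 1.7942 = -0.255 eV.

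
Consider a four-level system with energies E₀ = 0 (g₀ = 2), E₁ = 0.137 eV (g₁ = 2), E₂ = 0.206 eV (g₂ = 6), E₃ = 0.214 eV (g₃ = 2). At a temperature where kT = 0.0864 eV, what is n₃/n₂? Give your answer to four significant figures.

0.3039

n₃/n₂ = (g₃/g₂) exp[−(E₃−E₂)/kT] = (2/6) × exp(−(0.008 eV)/(0.0864 eV)) = (2/6) × exp(-0.0925926) = 0.3039.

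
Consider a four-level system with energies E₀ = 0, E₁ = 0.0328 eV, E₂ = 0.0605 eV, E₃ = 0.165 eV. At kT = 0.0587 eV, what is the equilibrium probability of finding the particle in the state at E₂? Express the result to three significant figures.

0.179

Eᵢ/kT = 0, 0.55877, 1.0307, 2.8109.
Z = Σ e^(−Eᵢ/kT) = e^(−0) + e^(−0.55877) + e^(−1.0307) + e^(−2.8109) = 1.0000 + 0.57191 + 0.35676 + 0.060151 = 1.9888.
P₂ = e^(−E₂/kT) / Z = 0.35676/1.9888 = 0.179.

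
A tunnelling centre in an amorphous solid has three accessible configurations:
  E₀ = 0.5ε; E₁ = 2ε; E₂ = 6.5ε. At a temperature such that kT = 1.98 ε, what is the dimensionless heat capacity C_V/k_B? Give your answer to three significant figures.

0.360

Eᵢ/kT = 0.25253, 1.0101, 3.2828.
Z = Σ e^(−Eᵢ/kT) = e^(−0.25253) + e^(−1.0101) + e^(−3.2828) = 0.77683 + 0.36418 + 0.037523 = 1.1785.
⟨E⟩ = 1.1546 ε, ⟨E²⟩ = 2.7461 ε².
C_V/k_B = (⟨E²⟩ − ⟨E⟩²)/(kT)² = (2.7461 − 1.3331)/3.9204 = 0.360.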